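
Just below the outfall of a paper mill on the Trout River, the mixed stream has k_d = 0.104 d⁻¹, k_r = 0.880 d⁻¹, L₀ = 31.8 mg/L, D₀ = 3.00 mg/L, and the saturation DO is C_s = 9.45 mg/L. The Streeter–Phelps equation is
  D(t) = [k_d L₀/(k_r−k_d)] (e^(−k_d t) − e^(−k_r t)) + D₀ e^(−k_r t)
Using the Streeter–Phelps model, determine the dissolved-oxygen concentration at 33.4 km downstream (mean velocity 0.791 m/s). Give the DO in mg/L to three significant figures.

DO ≈ 6.22 mg/L

Travel time t = x/v = 33.4 km / (0.791 m/s) = 33400 m / 0.791 m/s = 42230 s = 0.4887 d.
k_d L₀/(k_r−k_d) = 0.104×31.8/(0.880−0.104) = 3.307/0.7760 = 4.262 mg/L.
e^(−k_d t) = e^(−0.104×0.4887) = 0.9504; e^(−k_r t) = e^(−0.880×0.4887) = 0.6505.
D = 4.262 × (0.9504 − 0.6505) + 3.00 × 0.6505 = 1.278 + 1.951 = 3.230 mg/L.
DO = C_s − D = 9.45 − 3.230 = 6.220 mg/L.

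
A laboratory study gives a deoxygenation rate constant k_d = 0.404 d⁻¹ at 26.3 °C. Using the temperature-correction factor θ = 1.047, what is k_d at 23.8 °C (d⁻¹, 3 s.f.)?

k_d ≈ 0.360 d⁻¹

k_d(T₂) = k_d(T₁) · θ^(T₂−T₁) = 0.404 × 1.047^(23.8−26.3)
= 0.404 × 1.047^-2.50 = 0.404 × 0.8915 = 0.3602 d⁻¹.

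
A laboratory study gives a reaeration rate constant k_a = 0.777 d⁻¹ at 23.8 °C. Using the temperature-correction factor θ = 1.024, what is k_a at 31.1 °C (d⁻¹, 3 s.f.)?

k_a ≈ 0.924 d⁻¹

k_a(T₂) = k_a(T₁) · θ^(T₂−T₁) = 0.777 × 1.024^(31.1−23.8)
= 0.777 × 1.024^7.30 = 0.777 × 1.189 = 0.9239 d⁻¹.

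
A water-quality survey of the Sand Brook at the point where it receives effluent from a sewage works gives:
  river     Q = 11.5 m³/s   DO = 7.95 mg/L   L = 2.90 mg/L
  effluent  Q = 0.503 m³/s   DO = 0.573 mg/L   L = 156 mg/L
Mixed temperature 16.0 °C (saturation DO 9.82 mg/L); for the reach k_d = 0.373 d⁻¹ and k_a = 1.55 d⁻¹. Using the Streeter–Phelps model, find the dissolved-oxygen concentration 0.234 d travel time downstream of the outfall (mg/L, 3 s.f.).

DO ≈ 7.65 mg/L

Mixed DO = (11.5×7.95 + 0.503×0.573)/(11.5+0.503) = 91.71/12.00 = 7.641 mg/L.
Mixed L₀ = (11.5×2.90 + 0.503×156)/(12.00) = 111.8/12.00 = 9.316 mg/L.
Initial deficit D₀ = C_s − DO₀ = 9.82 − 7.641 = 2.179 mg/L.
D(0.234) = [0.373×9.316/(1.55−0.373)](e^(−0.373×0.234) − e^(−1.55×0.234)) + 2.179 e^(−1.55×0.234)
= 2.952 × (0.9164 − 0.6958) + 2.179 × 0.6958 = 2.168 mg/L.
DO = 9.82 − 2.168 = 7.652 mg/L.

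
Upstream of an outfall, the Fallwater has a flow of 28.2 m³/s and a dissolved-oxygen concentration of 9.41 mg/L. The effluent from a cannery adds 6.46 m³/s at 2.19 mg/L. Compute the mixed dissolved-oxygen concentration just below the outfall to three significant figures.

Flow-weighted mixing: C = (Q_r C_r + Q_w C_w)/(Q_r + Q_w)
= (28.2×9.41 + 6.46×2.19)/(28.2 + 6.46) = 279.5/34.66 = 8.064 mg/L.

8.06 mg/L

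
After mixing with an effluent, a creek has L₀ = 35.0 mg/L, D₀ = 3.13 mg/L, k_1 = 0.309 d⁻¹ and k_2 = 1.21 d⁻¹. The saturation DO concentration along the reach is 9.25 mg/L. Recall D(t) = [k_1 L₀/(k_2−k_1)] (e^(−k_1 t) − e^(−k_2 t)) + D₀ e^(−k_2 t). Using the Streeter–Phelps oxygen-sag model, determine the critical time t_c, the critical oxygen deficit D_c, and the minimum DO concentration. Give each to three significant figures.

t_c ≈ 1.18 d; D_c ≈ 6.21 mg/L; min DO ≈ 3.04 mg/L

t_c = [1/(k_2−k_1)] ln[(k_2/k_1)(1 − D₀(k_2−k_1)/(k_1 L₀))]
= [1/(1.21−0.309)] ln[(1.21/0.309)(1 − 3.13×0.9010/(0.309×35.0))]
= (1/0.9010) ln[3.916 × 0.7392] = 1.110 × ln(2.895) = 1.110 × 1.063 = 1.180 d.
D_c = (k_1/k_2) L₀ e^(−k_1 t_c) = (0.309/1.21) × 35.0 × e^(−0.309×1.180) = 0.2554 × 35.0 × 0.6945 = 6.208 mg/L.
Minimum DO = C_s − D_c = 9.25 − 6.208 = 3.042 mg/L.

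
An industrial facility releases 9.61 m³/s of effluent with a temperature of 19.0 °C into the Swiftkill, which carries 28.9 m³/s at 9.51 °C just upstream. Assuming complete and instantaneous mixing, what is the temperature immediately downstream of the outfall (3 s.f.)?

11.9 °C

Flow-weighted mixing: C = (Q_r C_r + Q_w C_w)/(Q_r + Q_w)
= (28.9×9.51 + 9.61×19.0)/(28.9 + 9.61) = 457.4/38.51 = 11.88 °C.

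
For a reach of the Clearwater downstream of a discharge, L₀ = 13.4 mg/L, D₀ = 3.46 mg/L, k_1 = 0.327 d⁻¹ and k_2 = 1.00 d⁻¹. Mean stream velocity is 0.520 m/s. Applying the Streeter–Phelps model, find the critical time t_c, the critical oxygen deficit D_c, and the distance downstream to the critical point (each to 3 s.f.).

t_c = [1/(k_2−k_1)] ln[(k_2/k_1)(1 − D₀(k_2−k_1)/(k_1 L₀))]
= [1/(1.00−0.327)] ln[(1.00/0.327)(1 − 3.46×0.6730/(0.327×13.4))]
= (1/0.6730) ln[3.058 × 0.4686] = 1.486 × ln(1.433) = 1.486 × 0.3597 = 0.5345 d.
D_c = (k_1/k_2) L₀ e^(−k_1 t_c) = (0.327/1.00) × 13.4 × e^(−0.327×0.5345) = 0.3270 × 13.4 × 0.8396 = 3.679 mg/L.
x_c = v t_c = 0.520 m/s × 0.5345 d × 86400 s/d = 24020 m ≈ 24.0 km.

t_c ≈ 0.535 d; D_c ≈ 3.68 mg/L; x_c ≈ 24.0 km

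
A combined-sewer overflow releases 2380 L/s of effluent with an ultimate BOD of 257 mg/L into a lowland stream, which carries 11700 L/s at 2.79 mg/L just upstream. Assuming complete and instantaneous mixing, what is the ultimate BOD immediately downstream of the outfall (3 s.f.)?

Flow-weighted mixing: C = (Q_r C_r + Q_w C_w)/(Q_r + Q_w)
= (11700×2.79 + 2380×257)/(11700 + 2380) = 644300/14080 = 45.76 mg/L.

45.8 mg/L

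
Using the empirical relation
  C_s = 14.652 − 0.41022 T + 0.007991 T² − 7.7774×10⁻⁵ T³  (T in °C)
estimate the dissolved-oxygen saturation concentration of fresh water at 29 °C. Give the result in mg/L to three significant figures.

C_s = 14.652 − 0.41022×29 + 0.007991×29² − 7.7774×10⁻⁵×29³ = 7.579 mg/L.

C_s ≈ 7.58 mg/L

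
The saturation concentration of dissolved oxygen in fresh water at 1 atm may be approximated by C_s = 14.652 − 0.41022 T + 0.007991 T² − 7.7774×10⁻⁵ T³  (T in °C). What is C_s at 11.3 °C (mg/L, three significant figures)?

C_s ≈ 10.9 mg/L

C_s = 14.652 − 0.41022×11.3 + 0.007991×11.3² − 7.7774×10⁻⁵×11.3³ = 10.92 mg/L.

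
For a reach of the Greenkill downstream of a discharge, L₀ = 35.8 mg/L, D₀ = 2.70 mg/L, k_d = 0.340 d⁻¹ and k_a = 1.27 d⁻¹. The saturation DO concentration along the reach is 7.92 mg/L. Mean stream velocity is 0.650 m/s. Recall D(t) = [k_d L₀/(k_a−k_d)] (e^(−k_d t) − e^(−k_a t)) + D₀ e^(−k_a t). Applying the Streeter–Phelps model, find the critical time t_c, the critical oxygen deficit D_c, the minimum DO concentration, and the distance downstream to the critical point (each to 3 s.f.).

t_c ≈ 1.17 d; D_c ≈ 6.44 mg/L; min DO ≈ 1.48 mg/L; x_c ≈ 65.6 km

t_c = [1/(k_a−k_d)] ln[(k_a/k_d)(1 − D₀(k_a−k_d)/(k_d L₀))]
= [1/(1.27−0.340)] ln[(1.27/0.340)(1 − 2.70×0.9300/(0.340×35.8))]
= (1/0.9300) ln[3.735 × 0.7937] = 1.075 × ln(2.965) = 1.075 × 1.087 = 1.169 d.
D_c = (k_d/k_a) L₀ e^(−k_d t_c) = (0.340/1.27) × 35.8 × e^(−0.340×1.169) = 0.2677 × 35.8 × 0.6721 = 6.442 mg/L.
Minimum DO = C_s − D_c = 7.92 − 6.442 = 1.478 mg/L.
x_c = v t_c = 0.650 m/s × 1.169 d × 86400 s/d = 65630 m ≈ 65.6 km.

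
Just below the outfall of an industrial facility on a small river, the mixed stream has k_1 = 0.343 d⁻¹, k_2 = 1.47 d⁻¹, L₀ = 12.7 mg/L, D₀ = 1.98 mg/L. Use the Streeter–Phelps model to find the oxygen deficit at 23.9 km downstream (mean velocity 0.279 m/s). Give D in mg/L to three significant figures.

Travel time t = x/v = 23.9 km / (0.279 m/s) = 23900 m / 0.279 m/s = 85660 s = 0.9915 d.
k_1 L₀/(k_2−k_1) = 0.343×12.7/(1.47−0.343) = 4.356/1.127 = 3.865 mg/L.
e^(−k_1 t) = e^(−0.343×0.9915) = 0.7117; e^(−k_2 t) = e^(−1.47×0.9915) = 0.2328.
D = 3.865 × (0.7117 − 0.2328) + 1.98 × 0.2328 = 1.851 + 0.4610 = 2.312 mg/L.

D ≈ 2.31 mg/L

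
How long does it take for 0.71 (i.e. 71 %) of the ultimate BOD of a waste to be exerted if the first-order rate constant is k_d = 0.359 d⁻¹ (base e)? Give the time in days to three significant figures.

y/L₀ = 1 − e^(−k_d t) = 0.71 ⇒ e^(−k_d t) = 0.290
t = −ln(0.290) / 0.359 = 1.238 / 0.359 = 3.448 d.

t ≈ 3.45 d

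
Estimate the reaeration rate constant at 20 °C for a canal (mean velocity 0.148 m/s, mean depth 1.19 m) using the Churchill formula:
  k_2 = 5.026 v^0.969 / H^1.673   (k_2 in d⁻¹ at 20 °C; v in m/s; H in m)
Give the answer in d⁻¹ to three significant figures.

k_2 ≈ 0.590 d⁻¹

k_2 = 5.026 × 0.148^0.969 / 1.19^1.673 = 5.026 × 0.1570 / 1.338 = 0.5900 d⁻¹.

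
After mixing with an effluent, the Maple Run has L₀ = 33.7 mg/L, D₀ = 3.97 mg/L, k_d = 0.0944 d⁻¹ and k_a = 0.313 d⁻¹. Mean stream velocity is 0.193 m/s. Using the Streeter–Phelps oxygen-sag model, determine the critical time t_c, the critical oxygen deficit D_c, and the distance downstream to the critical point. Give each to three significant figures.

At the critical point dD/dt = 0, so k_d L₀ e^(−k_d t) = k_a D. Substituting D(t) from the Streeter–Phelps equation and solving for t gives
t_c = ln[(k_a/k_d)(1 − D₀(k_a−k_d)/(k_d L₀))] / (k_a−k_d).
Here k_a−k_d = 0.2186 d⁻¹ and 1 − D₀(k_a−k_d)/(k_d L₀) = 1 − 3.97×0.2186/(0.0944×33.7) = 0.7272, so
t_c = ln(3.316 × 0.7272) / 0.2186 = 0.8801 / 0.2186 = 4.026 d.
L(t_c) = L₀ e^(−k_d t_c) = 33.7 × 0.6838 = 23.04 mg/L, and at the critical point k_a D_c = k_d L, so D_c = (0.0944/0.313) × 23.04 = 6.950 mg/L.
x_c = v t_c = 0.193 m/s × 4.026 d × 86400 s/d = 67140 m ≈ 67.1 km.

t_c ≈ 4.03 d; D_c ≈ 6.95 mg/L; x_c ≈ 67.1 km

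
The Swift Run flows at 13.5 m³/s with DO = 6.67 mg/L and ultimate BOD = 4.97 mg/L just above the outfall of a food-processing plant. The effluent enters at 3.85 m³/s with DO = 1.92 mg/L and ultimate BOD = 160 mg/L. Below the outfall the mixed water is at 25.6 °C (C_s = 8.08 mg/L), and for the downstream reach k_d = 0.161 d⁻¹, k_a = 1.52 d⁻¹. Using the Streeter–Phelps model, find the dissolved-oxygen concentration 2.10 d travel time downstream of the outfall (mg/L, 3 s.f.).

Mixed DO = (13.5×6.67 + 3.85×1.92)/(13.5+3.85) = 97.44/17.35 = 5.616 mg/L.
Mixed L₀ = (13.5×4.97 + 3.85×160)/(17.35) = 683.1/17.35 = 39.37 mg/L.
Initial deficit D₀ = C_s − DO₀ = 8.08 − 5.616 = 2.464 mg/L.
D(2.10) = [0.161×39.37/(1.52−0.161)](e^(−0.161×2.10) − e^(−1.52×2.10)) + 2.464 e^(−1.52×2.10)
= 4.664 × (0.7131 − 0.04109) + 2.464 × 0.04109 = 3.236 mg/L.
DO = 8.08 − 3.236 = 4.844 mg/L.

DO ≈ 4.84 mg/L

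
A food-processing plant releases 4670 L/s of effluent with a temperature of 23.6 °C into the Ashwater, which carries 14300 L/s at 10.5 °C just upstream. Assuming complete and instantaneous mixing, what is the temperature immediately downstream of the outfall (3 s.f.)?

13.7 °C

Flow-weighted mixing: C = (Q_r C_r + Q_w C_w)/(Q_r + Q_w)
= (14300×10.5 + 4670×23.6)/(14300 + 4670) = 260400/18970 = 13.72 °C.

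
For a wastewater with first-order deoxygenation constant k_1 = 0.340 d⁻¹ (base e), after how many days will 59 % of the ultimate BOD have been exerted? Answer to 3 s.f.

y/L₀ = 1 − e^(−k_1 t) = 0.59 ⇒ e^(−k_1 t) = 0.410
t = −ln(0.410) / 0.340 = 0.8916 / 0.340 = 2.622 d.

t ≈ 2.62 d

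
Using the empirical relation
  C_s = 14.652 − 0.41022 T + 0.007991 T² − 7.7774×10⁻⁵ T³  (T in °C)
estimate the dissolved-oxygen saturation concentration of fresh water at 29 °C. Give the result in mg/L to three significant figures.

C_s = 14.652 − 0.41022×29 + 0.007991×29² − 7.7774×10⁻⁵×29³ = 7.579 mg/L.

C_s ≈ 7.58 mg/L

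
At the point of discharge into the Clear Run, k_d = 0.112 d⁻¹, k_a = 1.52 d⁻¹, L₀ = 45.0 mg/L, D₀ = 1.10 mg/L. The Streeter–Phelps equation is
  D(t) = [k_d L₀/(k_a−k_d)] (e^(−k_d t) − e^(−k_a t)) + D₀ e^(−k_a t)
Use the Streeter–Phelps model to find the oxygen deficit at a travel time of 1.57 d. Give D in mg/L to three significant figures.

k_d L₀/(k_a−k_d) = 0.112×45.0/(1.52−0.112) = 5.040/1.408 = 3.580 mg/L.
e^(−k_d t) = e^(−0.112×1.570) = 0.8388; e^(−k_a t) = e^(−1.52×1.570) = 0.09196.
D = 3.580 × (0.8388 − 0.09196) + 1.10 × 0.09196 = 2.673 + 0.1012 = 2.774 mg/L.

D ≈ 2.77 mg/L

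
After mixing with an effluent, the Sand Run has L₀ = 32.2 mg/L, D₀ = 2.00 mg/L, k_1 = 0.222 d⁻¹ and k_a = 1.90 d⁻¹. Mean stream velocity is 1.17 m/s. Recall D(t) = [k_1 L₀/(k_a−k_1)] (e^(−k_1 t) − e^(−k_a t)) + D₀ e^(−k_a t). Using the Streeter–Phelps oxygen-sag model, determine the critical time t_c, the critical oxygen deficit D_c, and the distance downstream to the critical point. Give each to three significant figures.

At the critical point dD/dt = 0, so k_1 L₀ e^(−k_1 t) = k_a D. Substituting D(t) from the Streeter–Phelps equation and solving for t gives
t_c = ln[(k_a/k_1)(1 − D₀(k_a−k_1)/(k_1 L₀))] / (k_a−k_1).
Here k_a−k_1 = 1.678 d⁻¹ and 1 − D₀(k_a−k_1)/(k_1 L₀) = 1 − 2.00×1.678/(0.222×32.2) = 0.5305, so
t_c = ln(8.559 × 0.5305) / 1.678 = 1.513 / 1.678 = 0.9017 d.
L(t_c) = L₀ e^(−k_1 t_c) = 32.2 × 0.8186 = 26.36 mg/L, and at the critical point k_a D_c = k_1 L, so D_c = (0.222/1.90) × 26.36 = 3.080 mg/L.
x_c = v t_c = 1.17 m/s × 0.9017 d × 86400 s/d = 91150 m ≈ 91.2 km.

t_c ≈ 0.902 d; D_c ≈ 3.08 mg/L; x_c ≈ 91.2 km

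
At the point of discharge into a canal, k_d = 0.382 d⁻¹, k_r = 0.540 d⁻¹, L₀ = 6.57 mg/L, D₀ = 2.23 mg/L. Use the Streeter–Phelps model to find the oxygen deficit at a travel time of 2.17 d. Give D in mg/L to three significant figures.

k_d L₀/(k_r−k_d) = 0.382×6.57/(0.540−0.382) = 2.510/0.1580 = 15.88 mg/L.
e^(−k_d t) = e^(−0.382×2.170) = 0.4365; e^(−k_r t) = e^(−0.540×2.170) = 0.3098.
D = 15.88 × (0.4365 − 0.3098) + 2.23 × 0.3098 = 2.013 + 0.6909 = 2.703 mg/L.

D ≈ 2.70 mg/L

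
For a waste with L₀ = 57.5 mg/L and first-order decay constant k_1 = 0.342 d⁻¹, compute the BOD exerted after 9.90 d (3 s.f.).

y_t = L₀(1 − e^(−k_1 t)) = 57.5 × (1 − e^(−0.342×9.90))
= 57.5 × (1 − 0.03385) = 57.5 × 0.9661 = 55.55 mg/L.

y ≈ 55.6 mg/L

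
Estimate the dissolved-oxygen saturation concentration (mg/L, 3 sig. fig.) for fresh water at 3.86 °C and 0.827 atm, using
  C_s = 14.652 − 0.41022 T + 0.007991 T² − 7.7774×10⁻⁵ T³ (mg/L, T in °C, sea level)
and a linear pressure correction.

At sea level: C_s = 14.652 − 0.41022×3.86 + 0.007991×3.86² − 7.7774×10⁻⁵×3.86³ = 13.18 mg/L.
Pressure correction: C_s' = 13.18 × 0.827 = 10.90 mg/L.

C_s ≈ 10.9 mg/L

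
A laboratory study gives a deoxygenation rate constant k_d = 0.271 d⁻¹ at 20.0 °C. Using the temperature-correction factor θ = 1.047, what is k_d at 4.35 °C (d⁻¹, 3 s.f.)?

k_d ≈ 0.132 d⁻¹

k_d(T₂) = k_d(T₁) · θ^(T₂−T₁) = 0.271 × 1.047^(4.35−20.0)
= 0.271 × 1.047^-15.7 = 0.271 × 0.4873 = 0.1321 d⁻¹.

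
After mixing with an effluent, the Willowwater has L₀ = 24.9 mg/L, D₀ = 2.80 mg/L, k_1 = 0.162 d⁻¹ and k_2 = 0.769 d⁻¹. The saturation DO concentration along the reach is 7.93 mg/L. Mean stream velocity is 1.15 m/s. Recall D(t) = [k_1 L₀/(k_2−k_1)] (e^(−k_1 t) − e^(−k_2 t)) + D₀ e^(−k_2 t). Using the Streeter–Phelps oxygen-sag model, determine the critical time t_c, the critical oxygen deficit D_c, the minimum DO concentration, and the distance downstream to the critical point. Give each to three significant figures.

With k_2/k_1 = 4.747 and 1 − D₀(k_2−k_1)/(k_1 L₀) = 0.5787,
t_c = ln(4.747 × 0.5787) / (0.769 − 0.162) = ln(2.747) / 0.6070 = 1.010/0.6070 = 1.665 d.
L(t_c) = L₀ e^(−k_1 t_c) = 24.9 × 0.7636 = 19.01 mg/L, and at the critical point k_2 D_c = k_1 L, so D_c = (0.162/0.769) × 19.01 = 4.006 mg/L.
Minimum DO = C_s − D_c = 7.93 − 4.006 = 3.924 mg/L.
x_c = v t_c = 1.15 m/s × 1.665 d × 86400 s/d = 165400 m ≈ 165 km.

t_c ≈ 1.66 d; D_c ≈ 4.01 mg/L; min DO ≈ 3.92 mg/L; x_c ≈ 165 km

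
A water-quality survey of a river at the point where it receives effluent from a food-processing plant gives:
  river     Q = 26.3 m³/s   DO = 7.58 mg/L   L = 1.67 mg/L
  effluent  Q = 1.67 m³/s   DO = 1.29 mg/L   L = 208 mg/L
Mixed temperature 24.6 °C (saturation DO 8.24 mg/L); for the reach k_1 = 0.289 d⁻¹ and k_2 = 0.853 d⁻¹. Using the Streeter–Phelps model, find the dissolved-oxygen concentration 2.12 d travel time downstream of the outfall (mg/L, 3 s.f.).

DO ≈ 5.36 mg/L

Mixed DO = (26.3×7.58 + 1.67×1.29)/(26.3+1.67) = 201.5/27.97 = 7.204 mg/L.
Mixed L₀ = (26.3×1.67 + 1.67×208)/(27.97) = 391.3/27.97 = 13.99 mg/L.
Initial deficit D₀ = C_s − DO₀ = 8.24 − 7.204 = 1.036 mg/L.
D(2.12) = [0.289×13.99/(0.853−0.289)](e^(−0.289×2.12) − e^(−0.853×2.12)) + 1.036 e^(−0.853×2.12)
= 7.168 × (0.5419 − 0.1639) + 1.036 × 0.1639 = 2.879 mg/L.
DO = 8.24 − 2.879 = 5.361 mg/L.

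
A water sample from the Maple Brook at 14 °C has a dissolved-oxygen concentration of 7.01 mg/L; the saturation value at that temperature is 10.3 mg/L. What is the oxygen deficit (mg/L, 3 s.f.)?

D = C_s − C = 10.3 − 7.01 = 3.29 mg/L.

D ≈ 3.29 mg/L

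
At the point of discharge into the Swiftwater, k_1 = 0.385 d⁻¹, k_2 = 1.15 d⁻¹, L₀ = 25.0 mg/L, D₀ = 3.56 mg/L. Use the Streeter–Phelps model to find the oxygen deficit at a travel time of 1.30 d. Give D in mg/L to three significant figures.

k_1 L₀/(k_2−k_1) = 0.385×25.0/(1.15−0.385) = 9.625/0.7650 = 12.58 mg/L.
e^(−k_1 t) = e^(−0.385×1.300) = 0.6062; e^(−k_2 t) = e^(−1.15×1.300) = 0.2242.
D = 12.58 × (0.6062 − 0.2242) + 3.56 × 0.2242 = 4.806 + 0.7983 = 5.604 mg/L.

D ≈ 5.60 mg/L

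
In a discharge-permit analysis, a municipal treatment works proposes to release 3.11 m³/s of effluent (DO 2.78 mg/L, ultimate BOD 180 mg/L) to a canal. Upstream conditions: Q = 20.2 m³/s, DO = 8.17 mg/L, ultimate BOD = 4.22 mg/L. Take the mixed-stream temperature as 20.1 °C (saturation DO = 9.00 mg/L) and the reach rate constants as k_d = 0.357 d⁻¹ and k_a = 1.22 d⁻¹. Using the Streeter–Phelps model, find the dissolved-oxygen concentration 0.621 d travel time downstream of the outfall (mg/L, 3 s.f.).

Mixed DO = (20.2×8.17 + 3.11×2.78)/(20.2+3.11) = 173.7/23.31 = 7.451 mg/L.
Mixed L₀ = (20.2×4.22 + 3.11×180)/(23.31) = 645.0/23.31 = 27.67 mg/L.
Initial deficit D₀ = C_s − DO₀ = 9.00 − 7.451 = 1.549 mg/L.
D(0.621) = [0.357×27.67/(1.22−0.357)](e^(−0.357×0.621) − e^(−1.22×0.621)) + 1.549 e^(−1.22×0.621)
= 11.45 × (0.8012 − 0.4688) + 1.549 × 0.4688 = 4.531 mg/L.
DO = 9.00 − 4.531 = 4.469 mg/L.

DO ≈ 4.47 mg/L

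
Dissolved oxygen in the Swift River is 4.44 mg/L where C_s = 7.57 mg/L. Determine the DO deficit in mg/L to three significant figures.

D = C_s − C = 7.57 − 4.44 = 3.13 mg/L.

D ≈ 3.13 mg/L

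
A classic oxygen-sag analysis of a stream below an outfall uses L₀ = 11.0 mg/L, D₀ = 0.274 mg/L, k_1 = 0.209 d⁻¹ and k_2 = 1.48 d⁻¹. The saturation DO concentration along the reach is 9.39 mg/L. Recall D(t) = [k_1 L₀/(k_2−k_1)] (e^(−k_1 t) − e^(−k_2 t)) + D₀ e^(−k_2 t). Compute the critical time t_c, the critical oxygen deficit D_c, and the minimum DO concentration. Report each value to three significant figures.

At the critical point dD/dt = 0, so k_1 L₀ e^(−k_1 t) = k_2 D. Substituting D(t) from the Streeter–Phelps equation and solving for t gives
t_c = ln[(k_2/k_1)(1 − D₀(k_2−k_1)/(k_1 L₀))] / (k_2−k_1).
Here k_2−k_1 = 1.271 d⁻¹ and 1 − D₀(k_2−k_1)/(k_1 L₀) = 1 − 0.274×1.271/(0.209×11.0) = 0.8485, so
t_c = ln(7.081 × 0.8485) / 1.271 = 1.793 / 1.271 = 1.411 d.
D_c = (k_1/k_2) L₀ e^(−k_1 t_c) = (0.209/1.48) × 11.0 × e^(−0.209×1.411) = 0.1412 × 11.0 × 0.7446 = 1.157 mg/L.
Minimum DO = C_s − D_c = 9.39 − 1.157 = 8.233 mg/L.

t_c ≈ 1.41 d; D_c ≈ 1.16 mg/L; min DO ≈ 8.23 mg/L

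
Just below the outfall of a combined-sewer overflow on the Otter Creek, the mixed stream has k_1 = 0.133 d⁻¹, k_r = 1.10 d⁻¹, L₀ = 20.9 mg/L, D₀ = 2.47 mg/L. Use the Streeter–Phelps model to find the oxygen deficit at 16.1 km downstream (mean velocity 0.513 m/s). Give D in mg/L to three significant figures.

D ≈ 2.47 mg/L

Travel time t = x/v = 16.1 km / (0.513 m/s) = 16100 m / 0.513 m/s = 31380 s = 0.3632 d.
k_1 L₀/(k_r−k_1) = 0.133×20.9/(1.10−0.133) = 2.780/0.9670 = 2.875 mg/L.
e^(−k_1 t) = e^(−0.133×0.3632) = 0.9528; e^(−k_r t) = e^(−1.10×0.3632) = 0.6706.
D = 2.875 × (0.9528 − 0.6706) + 2.47 × 0.6706 = 0.8113 + 1.656 = 2.468 mg/L.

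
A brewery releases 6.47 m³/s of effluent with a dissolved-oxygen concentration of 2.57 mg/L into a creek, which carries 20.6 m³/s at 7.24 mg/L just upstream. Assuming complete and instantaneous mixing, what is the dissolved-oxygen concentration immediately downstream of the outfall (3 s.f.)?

Flow-weighted mixing: C = (Q_r C_r + Q_w C_w)/(Q_r + Q_w)
= (20.6×7.24 + 6.47×2.57)/(20.6 + 6.47) = 165.8/27.07 = 6.124 mg/L.

6.12 mg/L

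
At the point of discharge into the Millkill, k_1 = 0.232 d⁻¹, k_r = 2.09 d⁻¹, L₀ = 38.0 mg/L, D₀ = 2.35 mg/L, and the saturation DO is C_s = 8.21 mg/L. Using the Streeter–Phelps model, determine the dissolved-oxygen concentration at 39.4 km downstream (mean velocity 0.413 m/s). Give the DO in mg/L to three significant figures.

DO ≈ 4.78 mg/L

Travel time t = x/v = 39.4 km / (0.413 m/s) = 39400 m / 0.413 m/s = 95400 s = 1.104 d.
k_1 L₀/(k_r−k_1) = 0.232×38.0/(2.09−0.232) = 8.816/1.858 = 4.745 mg/L.
e^(−k_1 t) = e^(−0.232×1.104) = 0.7740; e^(−k_r t) = e^(−2.09×1.104) = 0.09949.
D = 4.745 × (0.7740 − 0.09949) + 2.35 × 0.09949 = 3.201 + 0.2338 = 3.434 mg/L.
DO = C_s − D = 8.21 − 3.434 = 4.776 mg/L.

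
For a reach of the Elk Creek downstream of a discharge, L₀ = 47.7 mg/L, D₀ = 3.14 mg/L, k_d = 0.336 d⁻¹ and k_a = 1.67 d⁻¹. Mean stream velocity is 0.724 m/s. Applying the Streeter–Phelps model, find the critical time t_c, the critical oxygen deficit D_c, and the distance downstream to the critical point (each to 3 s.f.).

t_c ≈ 0.975 d; D_c ≈ 6.92 mg/L; x_c ≈ 61.0 km

t_c = [1/(k_a−k_d)] ln[(k_a/k_d)(1 − D₀(k_a−k_d)/(k_d L₀))]
= [1/(1.67−0.336)] ln[(1.67/0.336)(1 − 3.14×1.334/(0.336×47.7))]
= (1/1.334) ln[4.970 × 0.7386] = 0.7496 × ln(3.671) = 0.7496 × 1.301 = 0.9749 d.
D_c = (k_d/k_a) L₀ e^(−k_d t_c) = (0.336/1.67) × 47.7 × e^(−0.336×0.9749) = 0.2012 × 47.7 × 0.7207 = 6.916 mg/L.
x_c = v t_c = 0.724 m/s × 0.9749 d × 86400 s/d = 60980 m ≈ 61.0 km.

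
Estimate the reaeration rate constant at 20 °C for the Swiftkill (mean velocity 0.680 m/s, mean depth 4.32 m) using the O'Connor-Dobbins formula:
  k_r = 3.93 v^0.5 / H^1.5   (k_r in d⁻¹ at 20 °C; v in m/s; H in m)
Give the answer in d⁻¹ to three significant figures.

k_r ≈ 0.361 d⁻¹

k_r = 3.93 × 0.680^0.5 / 4.32^1.5 = 3.93 × 0.8246 / 8.979 = 0.3609 d⁻¹.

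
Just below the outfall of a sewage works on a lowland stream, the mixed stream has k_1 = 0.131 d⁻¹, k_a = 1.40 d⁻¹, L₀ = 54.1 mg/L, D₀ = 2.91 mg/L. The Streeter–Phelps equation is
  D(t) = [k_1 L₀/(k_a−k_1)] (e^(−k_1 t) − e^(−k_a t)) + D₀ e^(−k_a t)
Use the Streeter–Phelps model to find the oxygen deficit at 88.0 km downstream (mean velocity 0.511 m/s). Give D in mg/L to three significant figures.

D ≈ 4.14 mg/L

Travel time t = x/v = 88.0 km / (0.511 m/s) = 88000 m / 0.511 m/s = 172200 s = 1.993 d.
k_1 L₀/(k_a−k_1) = 0.131×54.1/(1.40−0.131) = 7.087/1.269 = 5.585 mg/L.
e^(−k_1 t) = e^(−0.131×1.993) = 0.7702; e^(−k_a t) = e^(−1.40×1.993) = 0.06139.
D = 5.585 × (0.7702 − 0.06139) + 2.91 × 0.06139 = 3.959 + 0.1787 = 4.137 mg/L.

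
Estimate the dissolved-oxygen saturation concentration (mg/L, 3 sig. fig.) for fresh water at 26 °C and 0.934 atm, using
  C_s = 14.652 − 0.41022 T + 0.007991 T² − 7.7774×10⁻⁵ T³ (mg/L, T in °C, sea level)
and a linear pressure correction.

At sea level: C_s = 14.652 − 0.41022×26 + 0.007991×26² − 7.7774×10⁻⁵×26³ = 8.021 mg/L.
Pressure correction: C_s' = 8.021 × 0.934 = 7.492 mg/L.

C_s ≈ 7.49 mg/L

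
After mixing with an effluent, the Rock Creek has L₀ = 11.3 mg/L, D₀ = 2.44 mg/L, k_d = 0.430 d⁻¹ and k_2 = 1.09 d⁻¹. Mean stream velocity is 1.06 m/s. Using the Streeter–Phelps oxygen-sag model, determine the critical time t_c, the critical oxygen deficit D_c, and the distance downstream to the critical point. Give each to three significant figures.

t_c ≈ 0.799 d; D_c ≈ 3.16 mg/L; x_c ≈ 73.2 km

At the critical point dD/dt = 0, so k_d L₀ e^(−k_d t) = k_2 D. Substituting D(t) from the Streeter–Phelps equation and solving for t gives
t_c = ln[(k_2/k_d)(1 − D₀(k_2−k_d)/(k_d L₀))] / (k_2−k_d).
Here k_2−k_d = 0.6600 d⁻¹ and 1 − D₀(k_2−k_d)/(k_d L₀) = 1 − 2.44×0.6600/(0.430×11.3) = 0.6686, so
t_c = ln(2.535 × 0.6686) / 0.6600 = 0.5275 / 0.6600 = 0.7993 d.
L(t_c) = L₀ e^(−k_d t_c) = 11.3 × 0.7091 = 8.013 mg/L, and at the critical point k_2 D_c = k_d L, so D_c = (0.430/1.09) × 8.013 = 3.161 mg/L.
x_c = v t_c = 1.06 m/s × 0.7993 d × 86400 s/d = 73200 m ≈ 73.2 km.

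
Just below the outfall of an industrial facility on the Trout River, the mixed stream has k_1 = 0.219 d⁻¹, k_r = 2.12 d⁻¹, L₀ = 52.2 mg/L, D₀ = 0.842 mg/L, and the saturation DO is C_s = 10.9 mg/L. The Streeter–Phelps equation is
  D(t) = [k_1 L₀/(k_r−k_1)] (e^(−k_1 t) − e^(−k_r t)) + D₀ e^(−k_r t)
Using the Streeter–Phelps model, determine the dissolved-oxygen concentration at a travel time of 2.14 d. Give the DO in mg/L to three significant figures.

DO ≈ 7.19 mg/L

k_1 L₀/(k_r−k_1) = 0.219×52.2/(2.12−0.219) = 11.43/1.901 = 6.014 mg/L.
e^(−k_1 t) = e^(−0.219×2.140) = 0.6258; e^(−k_r t) = e^(−2.12×2.140) = 0.01071.
D = 6.014 × (0.6258 − 0.01071) + 0.842 × 0.01071 = 3.699 + 0.009016 = 3.708 mg/L.
DO = C_s − D = 10.9 − 3.708 = 7.192 mg/L.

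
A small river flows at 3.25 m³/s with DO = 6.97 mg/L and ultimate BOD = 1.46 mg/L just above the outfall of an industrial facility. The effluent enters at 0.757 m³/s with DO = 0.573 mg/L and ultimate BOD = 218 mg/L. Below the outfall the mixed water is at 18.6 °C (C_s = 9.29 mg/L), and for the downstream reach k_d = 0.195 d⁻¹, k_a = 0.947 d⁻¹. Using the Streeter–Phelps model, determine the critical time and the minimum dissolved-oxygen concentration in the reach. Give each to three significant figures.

t_c ≈ 1.59 d; minimum DO ≈ 2.89 mg/L

Mixed DO = (3.25×6.97 + 0.757×0.573)/(3.25+0.757) = 23.09/4.007 = 5.761 mg/L.
Mixed L₀ = (3.25×1.46 + 0.757×218)/(4.007) = 169.8/4.007 = 42.37 mg/L.
Initial deficit D₀ = C_s − DO₀ = 9.29 − 5.761 = 3.529 mg/L.
t_c = (1/0.7520) ln[(0.947/0.195)(1 − 3.529×0.7520/(0.195×42.37))] = 1.330 × ln(3.297) = 1.586 d.
D_c = (0.195/0.947) × 42.37 × e^(−0.195×1.586) = 0.2059 × 42.37 × 0.7339 = 6.403 mg/L.
Minimum DO = 9.29 − 6.403 = 2.887 mg/L.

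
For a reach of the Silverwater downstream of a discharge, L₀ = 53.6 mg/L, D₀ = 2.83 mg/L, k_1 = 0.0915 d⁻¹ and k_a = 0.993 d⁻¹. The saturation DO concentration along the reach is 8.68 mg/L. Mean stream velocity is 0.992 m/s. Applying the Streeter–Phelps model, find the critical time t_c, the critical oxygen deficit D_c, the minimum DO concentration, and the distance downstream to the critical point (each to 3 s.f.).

t_c = [1/(k_a−k_1)] ln[(k_a/k_1)(1 − D₀(k_a−k_1)/(k_1 L₀))]
= [1/(0.993−0.0915)] ln[(0.993/0.0915)(1 − 2.83×0.9015/(0.0915×53.6))]
= (1/0.9015) ln[10.85 × 0.4798] = 1.109 × ln(5.207) = 1.109 × 1.650 = 1.830 d.
L(t_c) = L₀ e^(−k_1 t_c) = 53.6 × 0.8458 = 45.33 mg/L, and at the critical point k_a D_c = k_1 L, so D_c = (0.0915/0.993) × 45.33 = 4.177 mg/L.
Minimum DO = C_s − D_c = 8.68 − 4.177 = 4.503 mg/L.
x_c = v t_c = 0.992 m/s × 1.830 d × 86400 s/d = 156900 m ≈ 157 km.

t_c ≈ 1.83 d; D_c ≈ 4.18 mg/L; min DO ≈ 4.50 mg/L; x_c ≈ 157 km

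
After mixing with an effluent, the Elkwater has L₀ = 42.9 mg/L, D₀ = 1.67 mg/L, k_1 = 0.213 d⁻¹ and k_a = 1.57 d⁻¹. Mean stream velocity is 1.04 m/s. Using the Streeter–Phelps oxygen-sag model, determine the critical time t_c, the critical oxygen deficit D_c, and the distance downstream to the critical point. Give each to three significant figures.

At the critical point dD/dt = 0, so k_1 L₀ e^(−k_1 t) = k_a D. Substituting D(t) from the Streeter–Phelps equation and solving for t gives
t_c = ln[(k_a/k_1)(1 − D₀(k_a−k_1)/(k_1 L₀))] / (k_a−k_1).
Here k_a−k_1 = 1.357 d⁻¹ and 1 − D₀(k_a−k_1)/(k_1 L₀) = 1 − 1.67×1.357/(0.213×42.9) = 0.7520, so
t_c = ln(7.371 × 0.7520) / 1.357 = 1.713 / 1.357 = 1.262 d.
D_c = (k_1/k_a) L₀ e^(−k_1 t_c) = (0.213/1.57) × 42.9 × e^(−0.213×1.262) = 0.1357 × 42.9 × 0.7643 = 4.448 mg/L.
x_c = v t_c = 1.04 m/s × 1.262 d × 86400 s/d = 113400 m ≈ 113 km.

t_c ≈ 1.26 d; D_c ≈ 4.45 mg/L; x_c ≈ 113 km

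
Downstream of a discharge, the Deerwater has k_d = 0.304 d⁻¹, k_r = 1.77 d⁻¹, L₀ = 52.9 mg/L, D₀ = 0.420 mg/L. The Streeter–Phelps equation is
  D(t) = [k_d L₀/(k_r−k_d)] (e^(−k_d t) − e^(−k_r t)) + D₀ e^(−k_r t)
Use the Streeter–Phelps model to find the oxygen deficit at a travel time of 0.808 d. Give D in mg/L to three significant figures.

D ≈ 6.06 mg/L

k_d L₀/(k_r−k_d) = 0.304×52.9/(1.77−0.304) = 16.08/1.466 = 10.97 mg/L.
e^(−k_d t) = e^(−0.304×0.8080) = 0.7822; e^(−k_r t) = e^(−1.77×0.8080) = 0.2393.
D = 10.97 × (0.7822 − 0.2393) + 0.420 × 0.2393 = 5.956 + 0.1005 = 6.056 mg/L.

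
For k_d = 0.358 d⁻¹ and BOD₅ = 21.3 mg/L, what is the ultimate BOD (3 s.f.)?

L₀ ≈ 25.6 mg/L

BOD₅ = L₀(1 − e^(−5k_d)) ⇒ L₀ = BOD₅ / (1 − e^(−5×0.358))
= 21.3 / (1 − 0.1670) = 21.3 / 0.8330 = 25.57 mg/L.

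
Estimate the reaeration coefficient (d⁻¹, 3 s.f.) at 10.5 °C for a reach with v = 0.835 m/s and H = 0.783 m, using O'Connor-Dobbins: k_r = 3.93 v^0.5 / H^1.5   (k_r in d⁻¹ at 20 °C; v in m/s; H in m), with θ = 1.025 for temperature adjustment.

k_r ≈ 4.10 d⁻¹

k_r(20) = 3.93 × 0.835^0.5 / 0.783^1.5 = 3.93 × 0.9138 / 0.6929 = 5.183 d⁻¹.
k_r(10.5) = 5.183 × 1.025^(10.5−20) = 5.183 × 0.7909 = 4.099 d⁻¹.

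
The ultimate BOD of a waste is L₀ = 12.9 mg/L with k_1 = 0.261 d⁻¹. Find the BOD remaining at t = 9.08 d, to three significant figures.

L ≈ 1.21 mg/L

L_t = L₀ e^(−k_1 t) = 12.9 × e^(−0.261×9.08) = 12.9 × 0.09349 = 1.206 mg/L.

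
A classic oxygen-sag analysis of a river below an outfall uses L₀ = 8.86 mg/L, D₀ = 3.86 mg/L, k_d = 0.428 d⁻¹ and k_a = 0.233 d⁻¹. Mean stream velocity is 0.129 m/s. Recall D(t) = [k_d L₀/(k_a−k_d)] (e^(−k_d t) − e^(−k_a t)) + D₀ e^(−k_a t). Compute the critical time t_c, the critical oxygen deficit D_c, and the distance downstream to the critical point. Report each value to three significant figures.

With k_a/k_d = 0.5444 and 1 − D₀(k_a−k_d)/(k_d L₀) = 1.198,
t_c = ln(0.5444 × 1.198) / (0.233 − 0.428) = ln(0.6525) / -0.1950 = -0.4270/-0.1950 = 2.190 d.
L(t_c) = L₀ e^(−k_d t_c) = 8.86 × 0.3917 = 3.470 mg/L, and at the critical point k_a D_c = k_d L, so D_c = (0.428/0.233) × 3.470 = 6.375 mg/L.
x_c = v t_c = 0.129 m/s × 2.190 d × 86400 s/d = 24410 m ≈ 24.4 km.

t_c ≈ 2.19 d; D_c ≈ 6.37 mg/L; x_c ≈ 24.4 km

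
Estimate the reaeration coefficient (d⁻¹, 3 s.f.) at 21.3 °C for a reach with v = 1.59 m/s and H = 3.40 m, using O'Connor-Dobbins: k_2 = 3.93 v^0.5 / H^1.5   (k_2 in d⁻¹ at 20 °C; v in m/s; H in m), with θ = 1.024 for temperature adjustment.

k_2 ≈ 0.815 d⁻¹

k_2(20) = 3.93 × 1.59^0.5 / 3.40^1.5 = 3.93 × 1.261 / 6.269 = 0.7904 d⁻¹.
k_2(21.3) = 0.7904 × 1.024^(21.3−20) = 0.7904 × 1.031 = 0.8152 d⁻¹.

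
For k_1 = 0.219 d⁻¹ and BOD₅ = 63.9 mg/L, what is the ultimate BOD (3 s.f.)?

L₀ ≈ 96.0 mg/L

BOD₅ = L₀(1 − e^(−5k_1)) ⇒ L₀ = BOD₅ / (1 − e^(−5×0.219))
= 63.9 / (1 − 0.3345) = 63.9 / 0.6655 = 96.02 mg/L.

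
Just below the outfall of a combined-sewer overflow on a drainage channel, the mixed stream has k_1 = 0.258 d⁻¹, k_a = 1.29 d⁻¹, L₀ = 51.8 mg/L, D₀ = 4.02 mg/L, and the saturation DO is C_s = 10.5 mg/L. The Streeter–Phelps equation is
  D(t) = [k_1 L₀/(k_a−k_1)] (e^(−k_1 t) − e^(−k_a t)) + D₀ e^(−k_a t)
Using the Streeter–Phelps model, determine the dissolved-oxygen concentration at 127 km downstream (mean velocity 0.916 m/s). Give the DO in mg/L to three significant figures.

DO ≈ 3.07 mg/L

Travel time t = x/v = 127 km / (0.916 m/s) = 127000 m / 0.916 m/s = 138600 s = 1.605 d.
k_1 L₀/(k_a−k_1) = 0.258×51.8/(1.29−0.258) = 13.36/1.032 = 12.95 mg/L.
e^(−k_1 t) = e^(−0.258×1.605) = 0.6610; e^(−k_a t) = e^(−1.29×1.605) = 0.1262.
D = 12.95 × (0.6610 − 0.1262) + 4.02 × 0.1262 = 6.926 + 0.5072 = 7.433 mg/L.
DO = C_s − D = 10.5 − 7.433 = 3.067 mg/L.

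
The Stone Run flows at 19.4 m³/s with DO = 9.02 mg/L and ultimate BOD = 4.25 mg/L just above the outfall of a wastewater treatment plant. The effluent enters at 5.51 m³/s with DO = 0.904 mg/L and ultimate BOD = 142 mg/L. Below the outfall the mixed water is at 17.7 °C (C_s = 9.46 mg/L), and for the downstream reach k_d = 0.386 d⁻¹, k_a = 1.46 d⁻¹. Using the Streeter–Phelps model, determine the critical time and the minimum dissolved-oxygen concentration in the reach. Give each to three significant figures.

Mixed DO = (19.4×9.02 + 5.51×0.904)/(19.4+5.51) = 180.0/24.91 = 7.225 mg/L.
Mixed L₀ = (19.4×4.25 + 5.51×142)/(24.91) = 864.9/24.91 = 34.72 mg/L.
Initial deficit D₀ = C_s − DO₀ = 9.46 − 7.225 = 2.235 mg/L.
t_c = (1/1.074) ln[(1.46/0.386)(1 − 2.235×1.074/(0.386×34.72))] = 0.9311 × ln(3.105) = 1.055 d.
D_c = (0.386/1.46) × 34.72 × e^(−0.386×1.055) = 0.2644 × 34.72 × 0.6655 = 6.109 mg/L.
Minimum DO = 9.46 − 6.109 = 3.351 mg/L.

t_c ≈ 1.05 d; minimum DO ≈ 3.35 mg/L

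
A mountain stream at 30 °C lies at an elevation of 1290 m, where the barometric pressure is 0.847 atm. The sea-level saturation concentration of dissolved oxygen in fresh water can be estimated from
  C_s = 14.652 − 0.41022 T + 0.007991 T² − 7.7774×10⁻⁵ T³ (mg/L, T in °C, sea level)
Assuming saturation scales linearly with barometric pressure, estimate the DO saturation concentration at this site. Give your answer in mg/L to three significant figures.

At sea level: C_s = 14.652 − 0.41022×30 + 0.007991×30² − 7.7774×10⁻⁵×30³ = 7.437 mg/L.
Pressure correction: C_s' = 7.437 × 0.847 = 6.299 mg/L.

C_s ≈ 6.30 mg/L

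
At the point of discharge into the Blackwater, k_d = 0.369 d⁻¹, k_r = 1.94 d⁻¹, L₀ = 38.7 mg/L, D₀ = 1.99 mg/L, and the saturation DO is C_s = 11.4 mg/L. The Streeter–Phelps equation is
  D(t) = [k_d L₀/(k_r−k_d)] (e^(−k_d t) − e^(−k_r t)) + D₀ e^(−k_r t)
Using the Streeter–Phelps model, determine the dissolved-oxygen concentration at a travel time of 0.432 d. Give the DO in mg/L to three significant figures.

k_d L₀/(k_r−k_d) = 0.369×38.7/(1.94−0.369) = 14.28/1.571 = 9.090 mg/L.
e^(−k_d t) = e^(−0.369×0.4320) = 0.8526; e^(−k_r t) = e^(−1.94×0.4320) = 0.4325.
D = 9.090 × (0.8526 − 0.4325) + 1.99 × 0.4325 = 3.819 + 0.8608 = 4.680 mg/L.
DO = C_s − D = 11.4 − 4.680 = 6.720 mg/L.

DO ≈ 6.72 mg/L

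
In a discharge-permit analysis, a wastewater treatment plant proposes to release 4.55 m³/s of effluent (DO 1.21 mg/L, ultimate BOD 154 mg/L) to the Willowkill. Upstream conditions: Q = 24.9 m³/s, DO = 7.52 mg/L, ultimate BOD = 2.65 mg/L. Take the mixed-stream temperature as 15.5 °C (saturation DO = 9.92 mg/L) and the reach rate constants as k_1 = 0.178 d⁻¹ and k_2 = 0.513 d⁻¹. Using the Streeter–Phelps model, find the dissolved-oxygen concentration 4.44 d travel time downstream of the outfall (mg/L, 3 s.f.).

DO ≈ 4.72 mg/L

Mixed DO = (24.9×7.52 + 4.55×1.21)/(24.9+4.55) = 192.8/29.45 = 6.545 mg/L.
Mixed L₀ = (24.9×2.65 + 4.55×154)/(29.45) = 766.7/29.45 = 26.03 mg/L.
Initial deficit D₀ = C_s − DO₀ = 9.92 − 6.545 = 3.375 mg/L.
D(4.44) = [0.178×26.03/(0.513−0.178)](e^(−0.178×4.44) − e^(−0.513×4.44)) + 3.375 e^(−0.513×4.44)
= 13.83 × (0.4537 − 0.1025) + 3.375 × 0.1025 = 5.204 mg/L.
DO = 9.92 − 5.204 = 4.716 mg/L.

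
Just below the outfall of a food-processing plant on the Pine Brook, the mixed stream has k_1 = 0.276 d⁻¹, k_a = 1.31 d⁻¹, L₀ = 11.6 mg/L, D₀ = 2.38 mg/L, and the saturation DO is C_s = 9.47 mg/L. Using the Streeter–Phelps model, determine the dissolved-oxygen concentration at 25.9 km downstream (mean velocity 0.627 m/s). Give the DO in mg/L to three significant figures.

DO ≈ 7.14 mg/L

Travel time t = x/v = 25.9 km / (0.627 m/s) = 25900 m / 0.627 m/s = 41310 s = 0.4781 d.
k_1 L₀/(k_a−k_1) = 0.276×11.6/(1.31−0.276) = 3.202/1.034 = 3.096 mg/L.
e^(−k_1 t) = e^(−0.276×0.4781) = 0.8764; e^(−k_a t) = e^(−1.31×0.4781) = 0.5346.
D = 3.096 × (0.8764 − 0.5346) + 2.38 × 0.5346 = 1.058 + 1.272 = 2.331 mg/L.
DO = C_s − D = 9.47 − 2.331 = 7.139 mg/L.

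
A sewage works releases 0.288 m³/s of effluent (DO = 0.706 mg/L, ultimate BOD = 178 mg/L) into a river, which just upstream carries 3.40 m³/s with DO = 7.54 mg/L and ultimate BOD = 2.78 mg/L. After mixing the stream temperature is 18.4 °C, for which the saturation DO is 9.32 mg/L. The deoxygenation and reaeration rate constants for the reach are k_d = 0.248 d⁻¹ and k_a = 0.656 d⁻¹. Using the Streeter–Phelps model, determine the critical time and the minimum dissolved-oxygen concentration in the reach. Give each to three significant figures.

t_c ≈ 1.74 d; minimum DO ≈ 5.28 mg/L

Mixed DO = (3.40×7.54 + 0.288×0.706)/(3.40+0.288) = 25.84/3.688 = 7.006 mg/L.
Mixed L₀ = (3.40×2.78 + 0.288×178)/(3.688) = 60.72/3.688 = 16.46 mg/L.
Initial deficit D₀ = C_s − DO₀ = 9.32 − 7.006 = 2.314 mg/L.
t_c = (1/0.4080) ln[(0.656/0.248)(1 − 2.314×0.4080/(0.248×16.46))] = 2.451 × ln(2.034) = 1.740 d.
D_c = (0.248/0.656) × 16.46 × e^(−0.248×1.740) = 0.3780 × 16.46 × 0.6496 = 4.043 mg/L.
Minimum DO = 9.32 − 4.043 = 5.277 mg/L.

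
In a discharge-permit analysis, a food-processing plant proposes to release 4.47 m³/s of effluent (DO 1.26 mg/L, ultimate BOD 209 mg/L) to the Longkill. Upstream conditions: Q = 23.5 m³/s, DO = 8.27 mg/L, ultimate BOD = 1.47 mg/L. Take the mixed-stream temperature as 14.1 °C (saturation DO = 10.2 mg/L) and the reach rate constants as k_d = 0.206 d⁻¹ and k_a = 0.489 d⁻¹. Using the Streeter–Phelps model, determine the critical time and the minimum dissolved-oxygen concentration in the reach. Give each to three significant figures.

t_c ≈ 2.60 d; minimum DO ≈ 1.66 mg/L

Mixed DO = (23.5×8.27 + 4.47×1.26)/(23.5+4.47) = 200.0/27.97 = 7.150 mg/L.
Mixed L₀ = (23.5×1.47 + 4.47×209)/(27.97) = 968.8/27.97 = 34.64 mg/L.
Initial deficit D₀ = C_s − DO₀ = 10.2 − 7.150 = 3.050 mg/L.
t_c = (1/0.2830) ln[(0.489/0.206)(1 − 3.050×0.2830/(0.206×34.64))] = 3.534 × ln(2.087) = 2.599 d.
D_c = (0.206/0.489) × 34.64 × e^(−0.206×2.599) = 0.4213 × 34.64 × 0.5854 = 8.542 mg/L.
Minimum DO = 10.2 − 8.542 = 1.658 mg/L.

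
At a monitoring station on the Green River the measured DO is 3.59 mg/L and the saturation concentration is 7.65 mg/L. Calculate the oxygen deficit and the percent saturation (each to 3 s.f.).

D ≈ 4.06 mg/L; 46.9 % saturation

D = C_s − C = 7.65 − 3.59 = 4.06 mg/L.
% saturation = 3.59/7.65 × 100 = 46.9 %.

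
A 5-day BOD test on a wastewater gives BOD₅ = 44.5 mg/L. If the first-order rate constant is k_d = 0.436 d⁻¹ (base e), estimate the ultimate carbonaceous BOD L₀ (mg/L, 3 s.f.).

L₀ ≈ 50.2 mg/L

BOD₅ = L₀(1 − e^(−5k_d)) ⇒ L₀ = BOD₅ / (1 − e^(−5×0.436))
= 44.5 / (1 − 0.1130) = 44.5 / 0.8870 = 50.17 mg/L.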